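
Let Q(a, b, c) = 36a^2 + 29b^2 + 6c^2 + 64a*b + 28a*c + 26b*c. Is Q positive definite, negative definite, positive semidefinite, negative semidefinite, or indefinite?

The symmetric matrix is A = [[36, 32, 14], [32, 29, 13], [14, 13, 6]].
Congruent diagonalization of A (simultaneous row and column reduction) yields pivots 36, 5/9, 0.
Counting signs: 2 positive, 1 zero.
Hence Q is positive semidefinite.

positive semidefinite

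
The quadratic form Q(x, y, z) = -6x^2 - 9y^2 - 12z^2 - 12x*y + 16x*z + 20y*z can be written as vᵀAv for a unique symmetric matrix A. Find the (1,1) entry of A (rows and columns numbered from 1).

-6

The coefficient of x^2 in Q is -6, and that is exactly A[1,1].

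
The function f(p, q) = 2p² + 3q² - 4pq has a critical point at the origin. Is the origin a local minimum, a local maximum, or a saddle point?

The Hessian at the origin is H = [[4, -4], [-4, 6]].
det H = 4·6 − (-4)² = 8 > 0 and H[1,1] = 4 > 0, so H is positive definite.
Therefore the origin is a local minimum.

local minimum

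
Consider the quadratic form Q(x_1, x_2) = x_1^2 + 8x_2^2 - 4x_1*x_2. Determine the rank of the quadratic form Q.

2

The symmetric matrix is A = [[1, -2], [-2, 8]].
Symmetric row and column elimination reduces A to a congruent diagonal form with pivots 1, 4.
Counting signs: 2 positive.
The rank is the number of nonzero pivots: 2.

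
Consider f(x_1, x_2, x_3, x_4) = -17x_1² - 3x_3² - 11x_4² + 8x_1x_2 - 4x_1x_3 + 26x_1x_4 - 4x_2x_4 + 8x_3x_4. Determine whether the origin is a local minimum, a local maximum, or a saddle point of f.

The Hessian at the origin is H = [[-34, 8, -4, 26], [8, 0, 0, -4], [-4, 0, -6, 8], [26, -4, 8, -22]].
An LDLᵀ factorisation of H has diagonal entries -34, 32/17, -6, 3/2.
Counting signs: 2 positive, 2 negative.
H is indefinite, so the origin is a saddle point.

saddle point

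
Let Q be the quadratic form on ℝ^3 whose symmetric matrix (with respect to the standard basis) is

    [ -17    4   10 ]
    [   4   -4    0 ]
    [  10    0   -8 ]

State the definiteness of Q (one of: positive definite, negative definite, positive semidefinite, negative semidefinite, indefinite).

Leading principal minors: Δ_1 = -17, Δ_2 = 52, Δ_3 = -16.
The signs alternate starting with Δ_1 < 0, so by Sylvester's criterion Q is negative definite.

negative definite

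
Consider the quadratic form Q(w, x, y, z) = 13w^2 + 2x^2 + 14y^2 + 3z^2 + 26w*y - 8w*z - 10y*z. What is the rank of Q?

4

Write A = [[13, 0, 13, -4], [0, 2, 0, 0], [13, 0, 14, -5], [-4, 0, -5, 3]].
Congruent diagonalization of A (simultaneous row and column reduction) yields pivots 13, 2, 1, 10/13.
Counting signs: 4 positive.
The rank is the number of nonzero pivots: 4.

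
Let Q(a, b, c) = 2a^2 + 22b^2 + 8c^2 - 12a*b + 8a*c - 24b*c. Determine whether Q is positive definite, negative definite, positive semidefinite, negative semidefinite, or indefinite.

The symmetric matrix is A = [[2, -6, 4], [-6, 22, -12], [4, -12, 8]].
Congruent diagonalization of A (simultaneous row and column reduction) yields pivots 2, 4, 0.
Counting signs: 2 positive, 1 zero.
Hence Q is positive semidefinite.

positive semidefinite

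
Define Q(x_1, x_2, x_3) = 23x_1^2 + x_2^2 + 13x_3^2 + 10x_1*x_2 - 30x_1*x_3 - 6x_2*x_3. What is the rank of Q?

3

The associated matrix is A = [[23, 5, -15], [5, 1, -3], [-15, -3, 13]].
Congruent diagonalization of A (simultaneous row and column reduction) yields pivots 23, -2/23, 4.
Counting signs: 2 positive, 1 negative.
The rank is the number of nonzero pivots: 3.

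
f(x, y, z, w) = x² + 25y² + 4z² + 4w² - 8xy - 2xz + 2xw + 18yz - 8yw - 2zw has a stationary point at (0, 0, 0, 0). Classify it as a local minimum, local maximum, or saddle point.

The Hessian at the origin is H = [[2, -8, -2, 2], [-8, 50, 18, -8], [-2, 18, 8, -2], [2, -8, -2, 8]].
Applying the same elementary operations to the rows and columns of H produces a congruent diagonal matrix with entries 2, 18, 4/9, 6.
Counting signs: 4 positive.
H is positive definite, so the origin is a strict local minimum.

local minimum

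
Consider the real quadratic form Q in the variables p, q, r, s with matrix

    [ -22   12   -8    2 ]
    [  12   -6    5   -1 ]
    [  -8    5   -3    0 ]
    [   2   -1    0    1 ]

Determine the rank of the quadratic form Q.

4

Congruent diagonalization of A (simultaneous row and column reduction) yields pivots -22, 6/11, -5/6, 2.
Counting signs: 2 positive, 2 negative.
The rank is the number of nonzero pivots: 4.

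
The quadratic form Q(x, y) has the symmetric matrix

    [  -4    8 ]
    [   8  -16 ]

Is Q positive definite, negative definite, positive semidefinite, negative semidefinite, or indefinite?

negative semidefinite

For the 2×2 matrix [[-4, 8], [8, -16]]: det = -4·-16 − (8)² = 0, trace = -20.
det = 0 so one eigenvalue is zero; the form is semidefinite with the sign of the trace.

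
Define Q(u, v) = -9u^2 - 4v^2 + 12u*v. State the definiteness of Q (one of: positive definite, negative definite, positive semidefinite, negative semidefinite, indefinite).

The symmetric matrix of Q is [[-9, 6], [6, -4]].
For the 2×2 matrix [[-9, 6], [6, -4]]: det = -9·-4 − (6)² = 0, trace = -13.
det = 0 so one eigenvalue is zero; the form is semidefinite with the sign of the trace.

negative semidefinite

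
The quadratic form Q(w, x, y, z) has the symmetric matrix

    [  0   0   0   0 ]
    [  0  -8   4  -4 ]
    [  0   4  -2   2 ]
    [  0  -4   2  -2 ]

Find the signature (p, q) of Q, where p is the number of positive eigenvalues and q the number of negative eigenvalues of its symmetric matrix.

Symmetric row and column elimination reduces A to a congruent diagonal form with pivots 0, -8, 0, 0.
So there are 1 negative, 3 zero pivots.

(0, 1)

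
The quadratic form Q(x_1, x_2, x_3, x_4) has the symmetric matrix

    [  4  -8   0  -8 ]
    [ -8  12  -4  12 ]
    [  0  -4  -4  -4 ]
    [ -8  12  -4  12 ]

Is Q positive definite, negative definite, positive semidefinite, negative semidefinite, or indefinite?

Congruent diagonalization of A (simultaneous row and column reduction) yields pivots 4, -4, 0, 0.
Counting signs: 1 positive, 1 negative, 2 zero.
Hence Q is indefinite.

indefinite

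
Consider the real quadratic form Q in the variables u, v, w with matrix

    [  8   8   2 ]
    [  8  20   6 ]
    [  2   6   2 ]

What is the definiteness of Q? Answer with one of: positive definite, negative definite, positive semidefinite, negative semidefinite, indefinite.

Leading principal minors: Δ_1 = 8, Δ_2 = 96, Δ_3 = 16.
All leading principal minors are positive, so by Sylvester's criterion Q is positive definite.

positive definite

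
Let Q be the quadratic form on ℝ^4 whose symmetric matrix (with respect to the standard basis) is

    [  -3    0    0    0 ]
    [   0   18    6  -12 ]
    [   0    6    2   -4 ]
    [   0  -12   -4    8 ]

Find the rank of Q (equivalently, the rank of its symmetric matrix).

Symmetric row and column elimination reduces A to a congruent diagonal form with pivots -3, 18, 0, 0.
That gives 1 positive, 1 negative, 2 zero pivots.
The rank is the number of nonzero pivots: 2.

2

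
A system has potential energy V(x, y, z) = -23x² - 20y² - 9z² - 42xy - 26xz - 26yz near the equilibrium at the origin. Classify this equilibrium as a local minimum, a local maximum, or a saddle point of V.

local maximum

The Hessian at the origin is H = [[-46, -42, -26], [-42, -40, -26], [-26, -26, -18]].
Row-reducing H symmetrically gives the diagonal entries -46, -38/23, -4/19.
Counting signs: 3 negative.
H is negative definite, so the origin is a strict local maximum.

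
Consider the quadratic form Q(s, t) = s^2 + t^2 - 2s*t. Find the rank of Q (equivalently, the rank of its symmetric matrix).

1

The associated matrix is A = [[1, -1], [-1, 1]].
Applying the same elementary operations to the rows and columns of A produces a congruent diagonal matrix with entries 1, 0.
Counting signs: 1 positive, 1 zero.
The rank is the number of nonzero pivots: 1.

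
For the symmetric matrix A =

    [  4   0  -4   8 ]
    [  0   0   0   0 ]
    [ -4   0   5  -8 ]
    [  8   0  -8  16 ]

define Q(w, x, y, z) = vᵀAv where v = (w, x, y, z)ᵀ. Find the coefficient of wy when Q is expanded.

The coefficient of wy is A[1,3] + A[3,1] = 2·(-4) = -8.

-8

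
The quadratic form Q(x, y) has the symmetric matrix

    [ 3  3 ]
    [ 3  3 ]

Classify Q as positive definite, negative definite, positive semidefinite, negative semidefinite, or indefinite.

positive semidefinite

For the 2×2 matrix [[3, 3], [3, 3]]: det = 3·3 − (3)² = 0, trace = 6.
det = 0 so one eigenvalue is zero; the form is semidefinite with the sign of the trace.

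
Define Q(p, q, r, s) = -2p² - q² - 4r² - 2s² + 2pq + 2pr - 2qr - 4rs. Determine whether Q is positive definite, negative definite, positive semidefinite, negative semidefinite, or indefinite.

negative definite

Write A = [[-2, 1, 1, 0], [1, -1, -1, 0], [1, -1, -4, -2], [0, 0, -2, -2]].
Applying the same elementary operations to the rows and columns of A produces a congruent diagonal matrix with entries -2, -1/2, -3, -2/3.
That gives 4 negative pivots.
Hence Q is negative definite.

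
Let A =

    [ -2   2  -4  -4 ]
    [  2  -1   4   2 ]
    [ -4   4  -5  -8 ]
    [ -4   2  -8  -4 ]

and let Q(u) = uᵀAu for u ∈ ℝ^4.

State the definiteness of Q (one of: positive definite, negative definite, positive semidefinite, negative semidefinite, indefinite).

Row-reducing A symmetrically gives the diagonal entries -2, 1, 3, 0.
That gives 2 positive, 1 negative, 1 zero pivots.
Hence Q is indefinite.

indefinite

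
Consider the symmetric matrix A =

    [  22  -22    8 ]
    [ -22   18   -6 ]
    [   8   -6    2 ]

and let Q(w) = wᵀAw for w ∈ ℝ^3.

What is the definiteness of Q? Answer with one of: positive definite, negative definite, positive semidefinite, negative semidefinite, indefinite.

An LDLᵀ factorisation of A has diagonal entries 22, -4, 1/11.
So there are 2 positive, 1 negative pivots.
Hence Q is indefinite.

indefinite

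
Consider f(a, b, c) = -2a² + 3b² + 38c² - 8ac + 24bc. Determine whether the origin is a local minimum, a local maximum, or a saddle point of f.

saddle point

The Hessian at the origin is H = [[-4, 0, -8], [0, 6, 24], [-8, 24, 76]].
Symmetric row and column elimination reduces H to a congruent diagonal form with pivots -4, 6, -4.
Counting signs: 1 positive, 2 negative.
H is indefinite, so the origin is a saddle point.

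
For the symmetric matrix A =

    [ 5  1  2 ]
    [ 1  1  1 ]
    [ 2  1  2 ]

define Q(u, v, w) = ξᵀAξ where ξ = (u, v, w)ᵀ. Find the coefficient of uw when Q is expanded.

The coefficient of uw is A[1,3] + A[3,1] = 2·2 = 4.

4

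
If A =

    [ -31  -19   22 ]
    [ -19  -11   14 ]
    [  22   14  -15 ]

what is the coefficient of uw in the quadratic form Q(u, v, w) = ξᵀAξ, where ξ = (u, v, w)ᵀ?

The coefficient of uw is A[1,3] + A[3,1] = 2·22 = 44.

44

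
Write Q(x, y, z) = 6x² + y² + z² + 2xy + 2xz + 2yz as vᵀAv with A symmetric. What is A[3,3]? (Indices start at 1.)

The coefficient of z² in Q is 1, and that is exactly A[3,3].

1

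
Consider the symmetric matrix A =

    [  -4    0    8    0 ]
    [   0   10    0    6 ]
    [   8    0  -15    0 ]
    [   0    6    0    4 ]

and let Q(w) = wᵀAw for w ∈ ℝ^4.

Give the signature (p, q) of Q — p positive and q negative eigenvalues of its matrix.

(3, 1)

An LDLᵀ factorisation of A has diagonal entries -4, 10, 1, 2/5.
That gives 3 positive, 1 negative pivots.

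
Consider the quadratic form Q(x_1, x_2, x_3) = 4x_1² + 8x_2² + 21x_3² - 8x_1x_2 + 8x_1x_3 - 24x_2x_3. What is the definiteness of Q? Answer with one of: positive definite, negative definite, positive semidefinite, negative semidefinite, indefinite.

positive definite

The symmetric matrix of Q is A = [[4, -4, 4], [-4, 8, -12], [4, -12, 21]].
Leading principal minors: Δ_1 = 4, Δ_2 = 16, Δ_3 = 16.
All leading principal minors are positive, so by Sylvester's criterion Q is positive definite.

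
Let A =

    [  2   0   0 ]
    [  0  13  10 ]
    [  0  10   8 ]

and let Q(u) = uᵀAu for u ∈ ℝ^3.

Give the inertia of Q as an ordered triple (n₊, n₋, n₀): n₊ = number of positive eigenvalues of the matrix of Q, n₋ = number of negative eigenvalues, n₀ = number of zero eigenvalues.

Congruent diagonalization of A (simultaneous row and column reduction) yields pivots 2, 13, 4/13.
That gives 3 positive pivots.

(3, 0, 0)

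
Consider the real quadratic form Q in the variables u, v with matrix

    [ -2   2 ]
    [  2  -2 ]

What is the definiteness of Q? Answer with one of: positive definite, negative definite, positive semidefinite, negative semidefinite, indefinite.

For the 2×2 matrix [[-2, 2], [2, -2]]: det = -2·-2 − (2)² = 0, trace = -4.
det = 0 so one eigenvalue is zero; the form is semidefinite with the sign of the trace.

negative semidefinite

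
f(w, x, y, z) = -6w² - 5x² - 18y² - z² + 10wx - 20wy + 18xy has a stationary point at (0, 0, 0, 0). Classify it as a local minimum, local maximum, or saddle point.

The Hessian at the origin is H = [[-12, 10, -20, 0], [10, -10, 18, 0], [-20, 18, -36, 0], [0, 0, 0, -2]].
Congruent diagonalization of H (simultaneous row and column reduction) yields pivots -12, -5/3, -8/5, -2.
That gives 4 negative pivots.
H is negative definite, so the origin is a strict local maximum.

local maximum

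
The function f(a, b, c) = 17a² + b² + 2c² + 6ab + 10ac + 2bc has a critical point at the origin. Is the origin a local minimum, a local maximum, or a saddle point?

local minimum

The Hessian at the origin is H = [[34, 6, 10], [6, 2, 2], [10, 2, 4]].
Row-reducing H symmetrically gives the diagonal entries 34, 16/17, 1.
So there are 3 positive pivots.
H is positive definite, so the origin is a strict local minimum.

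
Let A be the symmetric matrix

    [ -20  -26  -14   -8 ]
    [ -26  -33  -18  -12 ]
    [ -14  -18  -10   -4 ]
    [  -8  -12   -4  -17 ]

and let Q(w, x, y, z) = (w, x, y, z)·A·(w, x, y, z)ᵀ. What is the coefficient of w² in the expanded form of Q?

The coefficient of w² is the diagonal entry A[1,1] = -20.

-20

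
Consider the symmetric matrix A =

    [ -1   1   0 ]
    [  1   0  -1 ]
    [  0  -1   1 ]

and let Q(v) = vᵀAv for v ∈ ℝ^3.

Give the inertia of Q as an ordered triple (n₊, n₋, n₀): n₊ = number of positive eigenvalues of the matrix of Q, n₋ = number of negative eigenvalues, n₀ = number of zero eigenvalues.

(1, 1, 1)

Symmetric row and column elimination reduces A to a congruent diagonal form with pivots -1, 1, 0.
That gives 1 positive, 1 negative, 1 zero pivots.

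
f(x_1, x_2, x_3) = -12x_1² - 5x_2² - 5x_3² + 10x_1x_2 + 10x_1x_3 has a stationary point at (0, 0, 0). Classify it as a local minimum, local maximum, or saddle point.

The Hessian at the origin is H = [[-24, 10, 10], [10, -10, 0], [10, 0, -10]].
An LDLᵀ factorisation of H has diagonal entries -24, -35/6, -20/7.
That gives 3 negative pivots.
H is negative definite, so the origin is a strict local maximum.

local maximum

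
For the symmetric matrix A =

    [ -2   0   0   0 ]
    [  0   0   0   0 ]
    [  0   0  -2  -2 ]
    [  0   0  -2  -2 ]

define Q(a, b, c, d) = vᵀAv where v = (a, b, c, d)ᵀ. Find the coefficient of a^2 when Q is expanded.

-2

The coefficient of a^2 is the diagonal entry A[1,1] = -2.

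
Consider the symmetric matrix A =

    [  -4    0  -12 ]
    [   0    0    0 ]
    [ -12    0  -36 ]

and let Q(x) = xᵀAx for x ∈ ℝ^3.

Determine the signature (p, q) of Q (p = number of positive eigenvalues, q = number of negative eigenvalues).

(0, 1)

Symmetric row and column elimination reduces A to a congruent diagonal form with pivots -4, 0, 0.
Counting signs: 1 negative, 2 zero.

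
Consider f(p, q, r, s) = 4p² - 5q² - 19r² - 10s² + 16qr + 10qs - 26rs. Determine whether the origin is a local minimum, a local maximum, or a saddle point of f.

The Hessian at the origin is H = [[8, 0, 0, 0], [0, -10, 16, 10], [0, 16, -38, -26], [0, 10, -26, -20]].
Applying the same elementary operations to the rows and columns of H produces a congruent diagonal matrix with entries 8, -10, -62/5, -60/31.
Counting signs: 1 positive, 3 negative.
H is indefinite, so the origin is a saddle point.

saddle point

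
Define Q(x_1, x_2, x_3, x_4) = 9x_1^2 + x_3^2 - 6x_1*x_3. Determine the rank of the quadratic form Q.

1

The associated matrix is A = [[9, 0, -3, 0], [0, 0, 0, 0], [-3, 0, 1, 0], [0, 0, 0, 0]].
Applying the same elementary operations to the rows and columns of A produces a congruent diagonal matrix with entries 9, 0, 0, 0.
So there are 1 positive, 3 zero pivots.
The rank is the number of nonzero pivots: 1.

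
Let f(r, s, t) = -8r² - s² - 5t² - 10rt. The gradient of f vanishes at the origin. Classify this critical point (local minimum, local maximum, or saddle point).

The Hessian at the origin is H = [[-16, 0, -10], [0, -2, 0], [-10, 0, -10]].
Applying the same elementary operations to the rows and columns of H produces a congruent diagonal matrix with entries -16, -2, -15/4.
That gives 3 negative pivots.
H is negative definite, so the origin is a strict local maximum.

local maximum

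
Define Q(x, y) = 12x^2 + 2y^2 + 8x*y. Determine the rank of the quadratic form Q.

The symmetric matrix is A = [[12, 4], [4, 2]].
Row-reducing A symmetrically gives the diagonal entries 12, 2/3.
So there are 2 positive pivots.
The rank is the number of nonzero pivots: 2.

2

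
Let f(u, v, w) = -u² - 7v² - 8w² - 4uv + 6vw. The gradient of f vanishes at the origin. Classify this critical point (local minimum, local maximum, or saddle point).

The Hessian at the origin is H = [[-2, -4, 0], [-4, -14, 6], [0, 6, -16]].
Applying the same elementary operations to the rows and columns of H produces a congruent diagonal matrix with entries -2, -6, -10.
Counting signs: 3 negative.
H is negative definite, so the origin is a strict local maximum.

local maximum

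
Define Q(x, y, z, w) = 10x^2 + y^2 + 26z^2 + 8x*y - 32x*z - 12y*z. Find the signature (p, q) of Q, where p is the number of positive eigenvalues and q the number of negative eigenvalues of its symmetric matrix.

(2, 1)

The associated matrix is A = [[10, 4, -16, 0], [4, 1, -6, 0], [-16, -6, 26, 0], [0, 0, 0, 0]].
Row-reducing A symmetrically gives the diagonal entries 10, -3/5, 2/3, 0.
Counting signs: 2 positive, 1 negative, 1 zero.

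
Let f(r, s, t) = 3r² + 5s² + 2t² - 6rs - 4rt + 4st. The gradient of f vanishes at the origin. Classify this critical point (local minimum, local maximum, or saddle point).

The Hessian at the origin is H = [[6, -6, -4], [-6, 10, 4], [-4, 4, 4]].
Row-reducing H symmetrically gives the diagonal entries 6, 4, 4/3.
So there are 3 positive pivots.
H is positive definite, so the origin is a strict local minimum.

local minimum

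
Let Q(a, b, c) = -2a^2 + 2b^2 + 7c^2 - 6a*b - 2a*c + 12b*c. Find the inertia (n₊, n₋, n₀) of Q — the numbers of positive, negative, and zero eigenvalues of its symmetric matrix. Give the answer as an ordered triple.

(1, 2, 0)

Write A = [[-2, -3, -1], [-3, 2, 6], [-1, 6, 7]].
Symmetric row and column elimination reduces A to a congruent diagonal form with pivots -2, 13/2, -15/13.
That gives 1 positive, 2 negative pivots.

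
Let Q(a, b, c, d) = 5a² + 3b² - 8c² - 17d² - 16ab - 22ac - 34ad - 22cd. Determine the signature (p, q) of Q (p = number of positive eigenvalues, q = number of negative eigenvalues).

The associated matrix is A = [[5, -8, -11, -17], [-8, 3, 0, 0], [-11, 0, -8, -11], [-17, 0, -11, -17]].
Applying the same elementary operations to the rows and columns of A produces a congruent diagonal matrix with entries 5, -49/5, -29/49, 30/29.
That gives 2 positive, 2 negative pivots.

(2, 2)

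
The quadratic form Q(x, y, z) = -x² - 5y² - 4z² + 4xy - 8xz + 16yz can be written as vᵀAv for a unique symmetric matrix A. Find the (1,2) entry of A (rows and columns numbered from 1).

2

The coefficient of x·y in Q is 4. For a symmetric A this equals A[1,2] + A[2,1] = 2·A[1,2].
So A[1,2] = 4/2 = 2.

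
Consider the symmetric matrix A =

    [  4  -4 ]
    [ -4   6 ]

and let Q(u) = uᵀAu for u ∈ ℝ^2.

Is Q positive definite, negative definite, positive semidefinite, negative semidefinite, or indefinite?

positive definite

For the 2×2 matrix [[4, -4], [-4, 6]]: det = 4·6 − (-4)² = 8, trace = 10.
det > 0 so both eigenvalues share the sign of the trace; trace = 10 > 0 ⇒ both positive.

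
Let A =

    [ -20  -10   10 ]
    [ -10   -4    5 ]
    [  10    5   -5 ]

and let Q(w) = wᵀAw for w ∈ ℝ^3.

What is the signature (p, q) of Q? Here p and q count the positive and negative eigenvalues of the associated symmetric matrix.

(1, 1)

Row-reducing A symmetrically gives the diagonal entries -20, 1, 0.
Counting signs: 1 positive, 1 negative, 1 zero.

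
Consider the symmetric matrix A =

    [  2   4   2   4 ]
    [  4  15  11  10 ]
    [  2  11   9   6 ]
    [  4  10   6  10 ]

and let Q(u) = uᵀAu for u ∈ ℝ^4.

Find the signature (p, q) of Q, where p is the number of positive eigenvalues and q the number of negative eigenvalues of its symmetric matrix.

(3, 0)

Applying the same elementary operations to the rows and columns of A produces a congruent diagonal matrix with entries 2, 7, 0, 10/7.
So there are 3 positive, 1 zero pivots.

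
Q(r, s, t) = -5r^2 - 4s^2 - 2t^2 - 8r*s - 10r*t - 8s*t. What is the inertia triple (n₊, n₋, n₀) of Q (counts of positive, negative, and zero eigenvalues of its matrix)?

(1, 2, 0)

Write A = [[-5, -4, -5], [-4, -4, -4], [-5, -4, -2]].
Congruent diagonalization of A (simultaneous row and column reduction) yields pivots -5, -4/5, 3.
Counting signs: 1 positive, 2 negative.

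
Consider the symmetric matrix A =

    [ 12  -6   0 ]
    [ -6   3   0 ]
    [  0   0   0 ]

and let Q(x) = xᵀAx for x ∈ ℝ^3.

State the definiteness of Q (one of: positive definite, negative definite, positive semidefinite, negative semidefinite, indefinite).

positive semidefinite

Applying the same elementary operations to the rows and columns of A produces a congruent diagonal matrix with entries 12, 0, 0.
That gives 1 positive, 2 zero pivots.
Hence Q is positive semidefinite.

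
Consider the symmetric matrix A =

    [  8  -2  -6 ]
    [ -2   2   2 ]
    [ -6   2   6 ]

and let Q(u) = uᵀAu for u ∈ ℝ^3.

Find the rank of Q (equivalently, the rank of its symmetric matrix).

3

Row-reducing A symmetrically gives the diagonal entries 8, 3/2, 4/3.
That gives 3 positive pivots.
The rank is the number of nonzero pivots: 3.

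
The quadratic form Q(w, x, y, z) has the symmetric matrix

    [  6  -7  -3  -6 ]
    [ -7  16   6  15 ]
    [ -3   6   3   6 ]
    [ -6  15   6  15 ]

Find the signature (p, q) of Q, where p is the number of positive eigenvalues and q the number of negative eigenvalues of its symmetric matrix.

(4, 0)

Row-reducing A symmetrically gives the diagonal entries 6, 47/6, 33/47, 6/11.
So there are 4 positive pivots.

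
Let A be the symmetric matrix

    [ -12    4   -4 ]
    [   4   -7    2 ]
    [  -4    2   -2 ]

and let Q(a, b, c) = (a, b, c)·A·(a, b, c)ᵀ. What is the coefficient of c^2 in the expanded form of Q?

The coefficient of c^2 is the diagonal entry A[3,3] = -2.

-2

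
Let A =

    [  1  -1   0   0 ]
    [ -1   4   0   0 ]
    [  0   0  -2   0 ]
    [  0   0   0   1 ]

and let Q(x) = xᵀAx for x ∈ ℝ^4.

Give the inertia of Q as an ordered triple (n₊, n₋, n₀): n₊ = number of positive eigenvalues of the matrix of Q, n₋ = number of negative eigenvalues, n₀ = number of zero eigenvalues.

Applying the same elementary operations to the rows and columns of A produces a congruent diagonal matrix with entries 1, 3, -2, 1.
So there are 3 positive, 1 negative pivots.

(3, 1, 0)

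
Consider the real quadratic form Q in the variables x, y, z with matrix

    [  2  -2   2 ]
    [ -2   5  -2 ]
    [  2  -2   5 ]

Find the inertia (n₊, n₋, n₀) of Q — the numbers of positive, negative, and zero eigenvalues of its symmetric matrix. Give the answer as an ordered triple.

Congruent diagonalization of A (simultaneous row and column reduction) yields pivots 2, 3, 3.
That gives 3 positive pivots.

(3, 0, 0)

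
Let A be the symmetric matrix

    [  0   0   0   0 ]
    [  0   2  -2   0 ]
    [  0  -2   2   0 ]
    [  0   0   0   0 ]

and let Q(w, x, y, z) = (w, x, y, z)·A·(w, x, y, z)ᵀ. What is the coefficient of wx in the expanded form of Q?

0

The coefficient of wx is A[1,2] + A[2,1] = 2·0 = 0.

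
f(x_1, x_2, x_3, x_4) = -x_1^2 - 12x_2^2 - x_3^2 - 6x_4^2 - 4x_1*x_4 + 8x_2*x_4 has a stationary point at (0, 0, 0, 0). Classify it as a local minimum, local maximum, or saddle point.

The Hessian at the origin is H = [[-2, 0, 0, -4], [0, -24, 0, 8], [0, 0, -2, 0], [-4, 8, 0, -12]].
Applying the same elementary operations to the rows and columns of H produces a congruent diagonal matrix with entries -2, -24, -2, -4/3.
Counting signs: 4 negative.
H is negative definite, so the origin is a strict local maximum.

local maximum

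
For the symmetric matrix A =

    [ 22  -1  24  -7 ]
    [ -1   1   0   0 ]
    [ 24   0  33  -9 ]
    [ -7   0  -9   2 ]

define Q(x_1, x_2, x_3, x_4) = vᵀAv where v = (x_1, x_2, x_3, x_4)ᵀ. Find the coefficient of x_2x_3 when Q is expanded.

0

The coefficient of x_2x_3 is A[2,3] + A[3,2] = 2·0 = 0.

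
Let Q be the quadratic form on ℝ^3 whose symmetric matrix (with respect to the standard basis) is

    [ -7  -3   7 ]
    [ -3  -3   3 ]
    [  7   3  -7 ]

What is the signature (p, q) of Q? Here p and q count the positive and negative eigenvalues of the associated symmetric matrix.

(0, 2)

Applying the same elementary operations to the rows and columns of A produces a congruent diagonal matrix with entries -7, -12/7, 0.
Counting signs: 2 negative, 1 zero.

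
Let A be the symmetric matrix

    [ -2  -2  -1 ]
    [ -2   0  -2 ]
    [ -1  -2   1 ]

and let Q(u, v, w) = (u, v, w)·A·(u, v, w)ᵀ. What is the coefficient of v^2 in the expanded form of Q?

The coefficient of v^2 is the diagonal entry A[2,2] = 0.

0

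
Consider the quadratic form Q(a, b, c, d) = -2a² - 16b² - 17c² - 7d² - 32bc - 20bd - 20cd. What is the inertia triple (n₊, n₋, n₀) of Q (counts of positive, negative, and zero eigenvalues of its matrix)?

(0, 4, 0)

Write A = [[-2, 0, 0, 0], [0, -16, -16, -10], [0, -16, -17, -10], [0, -10, -10, -7]].
Congruent diagonalization of A (simultaneous row and column reduction) yields pivots -2, -16, -1, -3/4.
Counting signs: 4 negative.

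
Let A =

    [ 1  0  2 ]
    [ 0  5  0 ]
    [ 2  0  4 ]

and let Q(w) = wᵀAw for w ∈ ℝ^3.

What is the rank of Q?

2

Congruent diagonalization of A (simultaneous row and column reduction) yields pivots 1, 5, 0.
That gives 2 positive, 1 zero pivots.
The rank is the number of nonzero pivots: 2.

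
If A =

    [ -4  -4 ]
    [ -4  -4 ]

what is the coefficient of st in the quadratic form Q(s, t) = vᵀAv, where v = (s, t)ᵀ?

The coefficient of st is A[1,2] + A[2,1] = 2·(-4) = -8.

-8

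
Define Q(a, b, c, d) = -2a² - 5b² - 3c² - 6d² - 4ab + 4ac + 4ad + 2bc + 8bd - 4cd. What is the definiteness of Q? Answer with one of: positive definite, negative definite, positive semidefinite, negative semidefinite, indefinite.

The symmetric matrix of Q is A = [[-2, -2, 2, 2], [-2, -5, 1, 4], [2, 1, -3, -2], [2, 4, -2, -6]].
Leading principal minors: Δ_1 = -2, Δ_2 = 6, Δ_3 = -4, Δ_4 = 8.
The signs alternate starting with Δ_1 < 0, so by Sylvester's criterion Q is negative definite.

negative definite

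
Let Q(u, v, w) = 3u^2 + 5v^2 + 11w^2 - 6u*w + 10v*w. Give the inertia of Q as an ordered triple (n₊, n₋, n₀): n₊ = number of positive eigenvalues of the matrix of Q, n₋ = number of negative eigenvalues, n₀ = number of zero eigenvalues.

(3, 0, 0)

The symmetric matrix is A = [[3, 0, -3], [0, 5, 5], [-3, 5, 11]].
Congruent diagonalization of A (simultaneous row and column reduction) yields pivots 3, 5, 3.
So there are 3 positive pivots.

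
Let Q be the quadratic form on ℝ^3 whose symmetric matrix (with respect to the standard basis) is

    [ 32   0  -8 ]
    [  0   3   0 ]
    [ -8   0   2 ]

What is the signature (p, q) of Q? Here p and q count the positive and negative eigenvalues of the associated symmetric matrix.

(2, 0)

Row-reducing A symmetrically gives the diagonal entries 32, 3, 0.
Counting signs: 2 positive, 1 zero.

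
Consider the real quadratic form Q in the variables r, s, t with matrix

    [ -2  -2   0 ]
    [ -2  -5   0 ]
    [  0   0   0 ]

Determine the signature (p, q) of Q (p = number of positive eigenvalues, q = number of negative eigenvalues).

(0, 2)

Row-reducing A symmetrically gives the diagonal entries -2, -3, 0.
Counting signs: 2 negative, 1 zero.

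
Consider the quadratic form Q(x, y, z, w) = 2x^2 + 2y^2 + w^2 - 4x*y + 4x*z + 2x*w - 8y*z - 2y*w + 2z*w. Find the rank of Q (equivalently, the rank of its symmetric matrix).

The symmetric matrix is A = [[2, -2, 2, 1], [-2, 2, -4, -1], [2, -4, 0, 1], [1, -1, 1, 1]].
Row reduction of A gives 4 nonzero rows, so rank A = 4.

4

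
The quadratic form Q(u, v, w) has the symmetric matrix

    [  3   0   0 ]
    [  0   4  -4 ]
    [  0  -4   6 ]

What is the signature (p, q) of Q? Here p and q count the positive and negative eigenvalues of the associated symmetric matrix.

(3, 0)

Row-reducing A symmetrically gives the diagonal entries 3, 4, 2.
Counting signs: 3 positive.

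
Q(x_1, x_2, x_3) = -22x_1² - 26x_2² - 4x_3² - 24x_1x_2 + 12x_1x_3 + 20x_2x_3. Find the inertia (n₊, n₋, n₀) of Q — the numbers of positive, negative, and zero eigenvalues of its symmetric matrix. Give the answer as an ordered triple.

The associated matrix is A = [[-22, -12, 6], [-12, -26, 10], [6, 10, -4]].
An LDLᵀ factorisation of A has diagonal entries -22, -214/11, -4/107.
Counting signs: 3 negative.

(0, 3, 0)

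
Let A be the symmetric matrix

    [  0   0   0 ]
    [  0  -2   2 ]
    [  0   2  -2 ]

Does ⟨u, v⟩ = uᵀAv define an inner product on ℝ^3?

no

Applying the same elementary operations to the rows and columns of A produces a congruent diagonal matrix with entries 0, -2, 0.
So there are 1 negative, 2 zero pivots.
Hence Q is negative semidefinite.
⟨·,·⟩ is an inner product exactly when A is positive definite.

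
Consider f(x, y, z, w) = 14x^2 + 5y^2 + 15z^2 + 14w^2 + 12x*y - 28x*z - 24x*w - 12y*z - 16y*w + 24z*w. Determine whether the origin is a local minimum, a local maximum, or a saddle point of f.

The Hessian at the origin is H = [[28, 12, -28, -24], [12, 10, -12, -16], [-28, -12, 30, 24], [-24, -16, 24, 28]].
Symmetric row and column elimination reduces H to a congruent diagonal form with pivots 28, 34/7, 2, 12/17.
That gives 4 positive pivots.
H is positive definite, so the origin is a strict local minimum.

local minimum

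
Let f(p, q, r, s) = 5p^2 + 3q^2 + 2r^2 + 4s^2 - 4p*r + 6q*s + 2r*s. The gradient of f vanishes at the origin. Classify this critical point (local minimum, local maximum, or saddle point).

local minimum

The Hessian at the origin is H = [[10, 0, -4, 0], [0, 6, 0, 6], [-4, 0, 4, 2], [0, 6, 2, 8]].
Applying the same elementary operations to the rows and columns of H produces a congruent diagonal matrix with entries 10, 6, 12/5, 1/3.
That gives 4 positive pivots.
H is positive definite, so the origin is a strict local minimum.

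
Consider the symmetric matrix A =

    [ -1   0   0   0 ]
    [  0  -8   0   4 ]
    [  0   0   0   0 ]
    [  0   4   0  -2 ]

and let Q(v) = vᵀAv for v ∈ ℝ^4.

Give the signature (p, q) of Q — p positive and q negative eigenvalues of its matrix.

Symmetric row and column elimination reduces A to a congruent diagonal form with pivots -1, -8, 0, 0.
So there are 2 negative, 2 zero pivots.

(0, 2)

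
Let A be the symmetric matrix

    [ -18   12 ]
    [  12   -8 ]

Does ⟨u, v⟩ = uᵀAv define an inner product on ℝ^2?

Symmetric row and column elimination reduces A to a congruent diagonal form with pivots -18, 0.
So there are 1 negative, 1 zero pivots.
Hence Q is negative semidefinite.
⟨·,·⟩ is an inner product exactly when A is positive definite.

no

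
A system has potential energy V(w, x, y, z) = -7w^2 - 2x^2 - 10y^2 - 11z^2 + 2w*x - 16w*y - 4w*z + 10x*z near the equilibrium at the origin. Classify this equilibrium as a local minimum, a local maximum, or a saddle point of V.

saddle point

The Hessian at the origin is H = [[-14, 2, -16, -4], [2, -4, 0, 10], [-16, 0, -20, 0], [-4, 10, 0, -22]].
Symmetric row and column elimination reduces H to a congruent diagonal form with pivots -14, -26/7, -4/13, 8.
That gives 1 positive, 3 negative pivots.
H is indefinite, so the origin is a saddle point.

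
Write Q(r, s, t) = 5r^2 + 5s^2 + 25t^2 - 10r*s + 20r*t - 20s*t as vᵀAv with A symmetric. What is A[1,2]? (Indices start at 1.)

The coefficient of r·s in Q is -10. For a symmetric A this equals A[1,2] + A[2,1] = 2·A[1,2].
So A[1,2] = -10/2 = -5.

-5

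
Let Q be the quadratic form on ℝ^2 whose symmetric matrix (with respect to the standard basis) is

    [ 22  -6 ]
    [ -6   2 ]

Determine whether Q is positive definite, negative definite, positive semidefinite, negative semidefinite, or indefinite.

Leading principal minors: Δ_1 = 22, Δ_2 = 8.
All leading principal minors are positive, so by Sylvester's criterion Q is positive definite.

positive definite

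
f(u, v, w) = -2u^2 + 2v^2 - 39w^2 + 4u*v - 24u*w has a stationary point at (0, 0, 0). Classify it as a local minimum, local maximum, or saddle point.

saddle point

The Hessian at the origin is H = [[-4, 4, -24], [4, 4, 0], [-24, 0, -78]].
Row-reducing H symmetrically gives the diagonal entries -4, 8, -6.
Counting signs: 1 positive, 2 negative.
H is indefinite, so the origin is a saddle point.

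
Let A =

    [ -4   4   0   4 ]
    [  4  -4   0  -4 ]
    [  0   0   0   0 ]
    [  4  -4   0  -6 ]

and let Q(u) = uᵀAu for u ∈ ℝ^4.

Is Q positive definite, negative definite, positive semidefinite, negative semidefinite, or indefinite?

Congruent diagonalization of A (simultaneous row and column reduction) yields pivots -4, 0, 0, -2.
That gives 2 negative, 2 zero pivots.
Hence Q is negative semidefinite.

negative semidefinite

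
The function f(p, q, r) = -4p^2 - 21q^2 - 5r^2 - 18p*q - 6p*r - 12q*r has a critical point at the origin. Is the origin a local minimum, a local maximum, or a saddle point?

local maximum

The Hessian at the origin is H = [[-8, -18, -6], [-18, -42, -12], [-6, -12, -10]].
Symmetric row and column elimination reduces H to a congruent diagonal form with pivots -8, -3/2, -4.
That gives 3 negative pivots.
H is negative definite, so the origin is a strict local maximum.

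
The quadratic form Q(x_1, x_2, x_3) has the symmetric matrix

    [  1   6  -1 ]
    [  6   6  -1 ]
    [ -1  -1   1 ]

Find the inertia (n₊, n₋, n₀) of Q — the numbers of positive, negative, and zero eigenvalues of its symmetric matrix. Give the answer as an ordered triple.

Applying the same elementary operations to the rows and columns of A produces a congruent diagonal matrix with entries 1, -30, 5/6.
So there are 2 positive, 1 negative pivots.

(2, 1, 0)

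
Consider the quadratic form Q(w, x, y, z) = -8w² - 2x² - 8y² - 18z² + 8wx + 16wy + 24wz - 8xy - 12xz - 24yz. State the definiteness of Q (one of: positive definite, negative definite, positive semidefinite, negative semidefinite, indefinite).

negative semidefinite

Write A = [[-8, 4, 8, 12], [4, -2, -4, -6], [8, -4, -8, -12], [12, -6, -12, -18]].
Symmetric row and column elimination reduces A to a congruent diagonal form with pivots -8, 0, 0, 0.
So there are 1 negative, 3 zero pivots.
Hence Q is negative semidefinite.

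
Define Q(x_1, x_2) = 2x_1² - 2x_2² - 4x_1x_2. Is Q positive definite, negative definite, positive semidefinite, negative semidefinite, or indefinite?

indefinite

The symmetric matrix of Q is [[2, -2], [-2, -2]].
For the 2×2 matrix [[2, -2], [-2, -2]]: det = 2·-2 − (-2)² = -8, trace = 0.
det < 0 so the eigenvalues have opposite signs; the form is indefinite.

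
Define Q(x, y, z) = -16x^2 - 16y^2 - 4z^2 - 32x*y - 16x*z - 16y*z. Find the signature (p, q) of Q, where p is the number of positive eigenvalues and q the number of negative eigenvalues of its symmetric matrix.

(0, 1)

The associated matrix is A = [[-16, -16, -8], [-16, -16, -8], [-8, -8, -4]].
Applying the same elementary operations to the rows and columns of A produces a congruent diagonal matrix with entries -16, 0, 0.
So there are 1 negative, 2 zero pivots.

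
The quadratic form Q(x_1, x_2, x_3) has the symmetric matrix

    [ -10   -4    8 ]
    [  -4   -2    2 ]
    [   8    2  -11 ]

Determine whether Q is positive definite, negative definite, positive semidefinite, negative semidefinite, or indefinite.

Row-reducing A symmetrically gives the diagonal entries -10, -2/5, -1.
That gives 3 negative pivots.
Hence Q is negative definite.

negative definite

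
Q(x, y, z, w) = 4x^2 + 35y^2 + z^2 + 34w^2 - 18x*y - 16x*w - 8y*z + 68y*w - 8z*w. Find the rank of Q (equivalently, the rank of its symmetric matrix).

4

The symmetric matrix is A = [[4, -9, 0, -8], [-9, 35, -4, 34], [0, -4, 1, -4], [-8, 34, -4, 34]].
Symmetric row and column elimination reduces A to a congruent diagonal form with pivots 4, 59/4, -5/59, 2.
Counting signs: 3 positive, 1 negative.
The rank is the number of nonzero pivots: 4.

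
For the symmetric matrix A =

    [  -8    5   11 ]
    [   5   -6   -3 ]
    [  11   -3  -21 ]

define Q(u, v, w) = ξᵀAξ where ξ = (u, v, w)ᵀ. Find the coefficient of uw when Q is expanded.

The coefficient of uw is A[1,3] + A[3,1] = 2·11 = 22.

22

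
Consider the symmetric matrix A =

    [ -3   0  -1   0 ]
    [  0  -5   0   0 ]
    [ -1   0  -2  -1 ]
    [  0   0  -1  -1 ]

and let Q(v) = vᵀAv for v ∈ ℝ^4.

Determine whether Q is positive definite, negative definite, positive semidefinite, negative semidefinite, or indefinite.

negative definite

Applying the same elementary operations to the rows and columns of A produces a congruent diagonal matrix with entries -3, -5, -5/3, -2/5.
Counting signs: 4 negative.
Hence Q is negative definite.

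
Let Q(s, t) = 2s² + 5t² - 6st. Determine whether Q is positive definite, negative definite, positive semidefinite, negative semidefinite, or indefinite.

The symmetric matrix of Q is [[2, -3], [-3, 5]].
For the 2×2 matrix [[2, -3], [-3, 5]]: det = 2·5 − (-3)² = 1, trace = 7.
det > 0 so both eigenvalues share the sign of the trace; trace = 7 > 0 ⇒ both positive.

positive definite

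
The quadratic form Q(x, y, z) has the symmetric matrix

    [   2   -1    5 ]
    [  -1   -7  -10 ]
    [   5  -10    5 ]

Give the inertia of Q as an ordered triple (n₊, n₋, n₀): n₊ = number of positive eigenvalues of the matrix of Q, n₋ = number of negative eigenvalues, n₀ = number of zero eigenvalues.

Applying the same elementary operations to the rows and columns of A produces a congruent diagonal matrix with entries 2, -15/2, 0.
That gives 1 positive, 1 negative, 1 zero pivots.

(1, 1, 1)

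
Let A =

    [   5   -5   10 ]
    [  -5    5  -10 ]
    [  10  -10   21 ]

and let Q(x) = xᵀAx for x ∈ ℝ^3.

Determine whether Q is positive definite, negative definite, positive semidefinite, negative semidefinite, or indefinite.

Applying the same elementary operations to the rows and columns of A produces a congruent diagonal matrix with entries 5, 0, 1.
That gives 2 positive, 1 zero pivots.
Hence Q is positive semidefinite.

positive semidefinite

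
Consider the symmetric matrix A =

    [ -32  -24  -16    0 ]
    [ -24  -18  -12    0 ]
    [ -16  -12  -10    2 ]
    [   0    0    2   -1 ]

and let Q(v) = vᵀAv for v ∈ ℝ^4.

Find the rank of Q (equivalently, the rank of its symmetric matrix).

3

Symmetric row and column elimination reduces A to a congruent diagonal form with pivots -32, 0, -2, 1.
Counting signs: 1 positive, 2 negative, 1 zero.
The rank is the number of nonzero pivots: 3.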